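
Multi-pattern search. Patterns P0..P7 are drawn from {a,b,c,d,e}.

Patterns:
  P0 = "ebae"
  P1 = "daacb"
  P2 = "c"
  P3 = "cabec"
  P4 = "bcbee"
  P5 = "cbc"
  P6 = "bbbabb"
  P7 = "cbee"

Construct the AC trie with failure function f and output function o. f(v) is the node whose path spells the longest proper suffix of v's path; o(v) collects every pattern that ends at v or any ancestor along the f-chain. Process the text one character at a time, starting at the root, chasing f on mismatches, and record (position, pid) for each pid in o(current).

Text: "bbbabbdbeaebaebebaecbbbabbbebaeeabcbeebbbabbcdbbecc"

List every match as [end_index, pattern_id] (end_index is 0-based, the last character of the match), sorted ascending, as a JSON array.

Build:
Trie nodes:
  n0 'ε': b→15 c→10 d→5 e→1
  n1 'e': b→2
  n2 'eb': a→3
  n3 'eba': e→4
  n4 'ebae': ·  [P0 ends]
  n5 'd': a→6
  n6 'da': a→7
  n7 'daa': c→8
  n8 'daac': b→9
  n9 'daacb': ·  [P1 ends]
  n10 'c': a→11 b→20  [P2 ends]
  n11 'ca': b→12
  n12 'cab': e→13
  n13 'cabe': c→14
  n14 'cabec': ·  [P3 ends]
  n15 'b': b→22 c→16
  n16 'bc': b→17
  n17 'bcb': e→18
  n18 'bcbe': e→19
  n19 'bcbee': ·  [P4 ends]
  n20 'cb': c→21 e→27
  n21 'cbc': ·  [P5 ends]
  n22 'bb': b→23
  n23 'bbb': a→24
  n24 'bbba': b→25
  n25 'bbbab': b→26
  n26 'bbbabb': ·  [P6 ends]
  n27 'cbe': e→28
  n28 'cbee': ·  [P7 ends]

BFS fail/out derivation:
  fail(1) 'e': from fail(0)=0 chase 'e': 0 ⇒ 0;  out=∅∪out(0)=∅
  fail(5) 'd': from fail(0)=0 chase 'd': 0 ⇒ 0;  out=∅∪out(0)=∅
  fail(10) 'c': from fail(0)=0 chase 'c': 0 ⇒ 0;  out={2}∪out(0)={2}
  fail(15) 'b': from fail(0)=0 chase 'b': 0 ⇒ 0;  out=∅∪out(0)=∅
  fail(2) 'eb': from fail(1)=0 chase 'b': 0 ⇒ 15;  out=∅∪out(15)=∅
  fail(6) 'da': from fail(5)=0 chase 'a': 0 ⇒ 0;  out=∅∪out(0)=∅
  fail(11) 'ca': from fail(10)=0 chase 'a': 0 ⇒ 0;  out=∅∪out(0)=∅
  fail(16) 'bc': from fail(15)=0 chase 'c': 0 ⇒ 10;  out=∅∪out(10)={2}
  fail(20) 'cb': from fail(10)=0 chase 'b': 0 ⇒ 15;  out=∅∪out(15)=∅
  fail(22) 'bb': from fail(15)=0 chase 'b': 0 ⇒ 15;  out=∅∪out(15)=∅
  fail(3) 'eba': from fail(2)=15 chase 'a': 15→0 ⇒ 0;  out=∅∪out(0)=∅
  fail(7) 'daa': from fail(6)=0 chase 'a': 0 ⇒ 0;  out=∅∪out(0)=∅
  fail(12) 'cab': from fail(11)=0 chase 'b': 0 ⇒ 15;  out=∅∪out(15)=∅
  fail(17) 'bcb': from fail(16)=10 chase 'b': 10 ⇒ 20;  out=∅∪out(20)=∅
  fail(21) 'cbc': from fail(20)=15 chase 'c': 15 ⇒ 16;  out={5}∪out(16)={2,5}
  fail(23) 'bbb': from fail(22)=15 chase 'b': 15 ⇒ 22;  out=∅∪out(22)=∅
  fail(27) 'cbe': from fail(20)=15 chase 'e': 15→0 ⇒ 1;  out=∅∪out(1)=∅
  fail(4) 'ebae': from fail(3)=0 chase 'e': 0 ⇒ 1;  out={0}∪out(1)={0}
  fail(8) 'daac': from fail(7)=0 chase 'c': 0 ⇒ 10;  out=∅∪out(10)={2}
  fail(13) 'cabe': from fail(12)=15 chase 'e': 15→0 ⇒ 1;  out=∅∪out(1)=∅
  fail(18) 'bcbe': from fail(17)=20 chase 'e': 20 ⇒ 27;  out=∅∪out(27)=∅
  fail(24) 'bbba': from fail(23)=22 chase 'a': 22→15→0 ⇒ 0;  out=∅∪out(0)=∅
  fail(28) 'cbee': from fail(27)=1 chase 'e': 1→0 ⇒ 1;  out={7}∪out(1)={7}
  fail(9) 'daacb': from fail(8)=10 chase 'b': 10 ⇒ 20;  out={1}∪out(20)={1}
  fail(14) 'cabec': from fail(13)=1 chase 'c': 1→0 ⇒ 10;  out={3}∪out(10)={2,3}
  fail(19) 'bcbee': from fail(18)=27 chase 'e': 27 ⇒ 28;  out={4}∪out(28)={4,7}
  fail(25) 'bbbab': from fail(24)=0 chase 'b': 0 ⇒ 15;  out=∅∪out(15)=∅
  fail(26) 'bbbabb': from fail(25)=15 chase 'b': 15 ⇒ 22;  out={6}∪out(22)={6}

Run:
i=0 'b': node 0→15
i=1 'b': node 15→22
i=2 'b': node 22→23
i=3 'a': node 23→24
i=4 'b': node 24→25
i=5 'b': node 25→26  emit P6@[0:5]
i=6 'd': node 26→5 (via fail)
i=7 'b': node 5→15 (via fail)
i=8 'e': node 15→1 (via fail)
i=9 'a': node 1→0 (via fail)
i=10 'e': node 0→1
i=11 'b': node 1→2
i=12 'a': node 2→3
i=13 'e': node 3→4  emit P0@[10:13]
i=14 'b': node 4→2 (via fail)
i=15 'e': node 2→1 (via fail)
i=16 'b': node 1→2
i=17 'a': node 2→3
i=18 'e': node 3→4  emit P0@[15:18]
i=19 'c': node 4→10 (via fail)  emit P2@[19:19]
i=20 'b': node 10→20
i=21 'b': node 20→22 (via fail)
i=22 'b': node 22→23
i=23 'a': node 23→24
i=24 'b': node 24→25
i=25 'b': node 25→26  emit P6@[20:25]
i=26 'b': node 26→23 (via fail)
i=27 'e': node 23→1 (via fail)
i=28 'b': node 1→2
i=29 'a': node 2→3
i=30 'e': node 3→4  emit P0@[27:30]
i=31 'e': node 4→1 (via fail)
i=32 'a': node 1→0 (via fail)
i=33 'b': node 0→15
i=34 'c': node 15→16  emit P2@[34:34]
i=35 'b': node 16→17
i=36 'e': node 17→18
i=37 'e': node 18→19  emit P4@[33:37],P7@[34:37]
i=38 'b': node 19→2 (via fail)
i=39 'b': node 2→22 (via fail)
i=40 'b': node 22→23
i=41 'a': node 23→24
i=42 'b': node 24→25
i=43 'b': node 25→26  emit P6@[38:43]
i=44 'c': node 26→16 (via fail)  emit P2@[44:44]
i=45 'd': node 16→5 (via fail)
i=46 'b': node 5→15 (via fail)
i=47 'b': node 15→22
i=48 'e': node 22→1 (via fail)
i=49 'c': node 1→10 (via fail)  emit P2@[49:49]
i=50 'c': node 10→10 (via fail)  emit P2@[50:50]

Result: [[5,6],[13,0],[18,0],[19,2],[25,6],[30,0],[34,2],[37,4],[37,7],[43,6],[44,2],[49,2],[50,2]]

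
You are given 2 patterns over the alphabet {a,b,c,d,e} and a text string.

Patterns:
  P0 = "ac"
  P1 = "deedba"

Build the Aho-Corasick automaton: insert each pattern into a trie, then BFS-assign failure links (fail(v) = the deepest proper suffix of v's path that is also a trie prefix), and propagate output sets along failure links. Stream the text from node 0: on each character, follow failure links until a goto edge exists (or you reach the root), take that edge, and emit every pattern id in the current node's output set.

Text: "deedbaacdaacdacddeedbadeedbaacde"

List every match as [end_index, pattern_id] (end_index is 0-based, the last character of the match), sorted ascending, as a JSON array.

Build automaton:
Trie (insert patterns):
  n0 'ε': a→1 d→3
  n1 'a': c→2
  n2 'ac': ·  [P0 ends]
  n3 'd': e→4
  n4 'de': e→5
  n5 'dee': d→6
  n6 'deed': b→7
  n7 'deedb': a→8
  n8 'deedba': ·  [P1 ends]

Failure links (BFS by depth):
  fail(1) 'a': from fail(0)=0 chase 'a': 0 ⇒ 0;  out=∅∪out(0)=∅
  fail(3) 'd': from fail(0)=0 chase 'd': 0 ⇒ 0;  out=∅∪out(0)=∅
  fail(2) 'ac': from fail(1)=0 chase 'c': 0 ⇒ 0;  out={0}∪out(0)={0}
  fail(4) 'de': from fail(3)=0 chase 'e': 0 ⇒ 0;  out=∅∪out(0)=∅
  fail(5) 'dee': from fail(4)=0 chase 'e': 0 ⇒ 0;  out=∅∪out(0)=∅
  fail(6) 'deed': from fail(5)=0 chase 'd': 0 ⇒ 3;  out=∅∪out(3)=∅
  fail(7) 'deedb': from fail(6)=3 chase 'b': 3→0 ⇒ 0;  out=∅∪out(0)=∅
  fail(8) 'deedba': from fail(7)=0 chase 'a': 0 ⇒ 1;  out={1}∪out(1)={1}

Text stream:
[0] read 'd'  n0⇒n3
[1] read 'e'  n3⇒n4
[2] read 'e'  n4⇒n5
[3] read 'd'  n5⇒n6
[4] read 'b'  n6⇒n7
[5] read 'a'  n7⇒n8  → match P1@[0:5]
[6] read 'a'  n8⇒n1 ·f
[7] read 'c'  n1⇒n2  → match P0@[6:7]
[8] read 'd'  n2⇒n3 ·f
[9] read 'a'  n3⇒n1 ·f
[10] read 'a'  n1⇒n1 ·f
[11] read 'c'  n1⇒n2  → match P0@[10:11]
[12] read 'd'  n2⇒n3 ·f
[13] read 'a'  n3⇒n1 ·f
[14] read 'c'  n1⇒n2  → match P0@[13:14]
[15] read 'd'  n2⇒n3 ·f
[16] read 'd'  n3⇒n3 ·f
[17] read 'e'  n3⇒n4
[18] read 'e'  n4⇒n5
[19] read 'd'  n5⇒n6
[20] read 'b'  n6⇒n7
[21] read 'a'  n7⇒n8  → match P1@[16:21]
[22] read 'd'  n8⇒n3 ·f
[23] read 'e'  n3⇒n4
[24] read 'e'  n4⇒n5
[25] read 'd'  n5⇒n6
[26] read 'b'  n6⇒n7
[27] read 'a'  n7⇒n8  → match P1@[22:27]
[28] read 'a'  n8⇒n1 ·f
[29] read 'c'  n1⇒n2  → match P0@[28:29]
[30] read 'd'  n2⇒n3 ·f
[31] read 'e'  n3⇒n4

Result: [[5,1],[7,0],[11,0],[14,0],[21,1],[27,1],[29,0]]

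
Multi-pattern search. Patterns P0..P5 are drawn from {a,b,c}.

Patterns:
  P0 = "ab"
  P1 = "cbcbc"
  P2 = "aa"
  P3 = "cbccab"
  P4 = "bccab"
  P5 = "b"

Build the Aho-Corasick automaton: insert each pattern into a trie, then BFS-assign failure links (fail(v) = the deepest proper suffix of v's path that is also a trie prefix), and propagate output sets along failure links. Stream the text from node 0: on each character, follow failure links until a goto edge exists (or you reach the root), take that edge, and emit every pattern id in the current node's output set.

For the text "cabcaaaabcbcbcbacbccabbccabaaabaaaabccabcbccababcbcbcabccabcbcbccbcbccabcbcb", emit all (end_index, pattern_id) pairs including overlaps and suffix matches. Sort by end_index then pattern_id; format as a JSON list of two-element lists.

Construct AC machine:
Trie (insert patterns):
  n0 'ε': a→1 b→12 c→3
  n1 'a': a→8 b→2
  n2 'ab': ·  [P0 ends]
  n3 'c': b→4
  n4 'cb': c→5
  n5 'cbc': b→6 c→9
  n6 'cbcb': c→7
  n7 'cbcbc': ·  [P1 ends]
  n8 'aa': ·  [P2 ends]
  n9 'cbcc': a→10
  n10 'cbcca': b→11
  n11 'cbccab': ·  [P3 ends]
  n12 'b': c→13  [P5 ends]
  n13 'bc': c→14
  n14 'bcc': a→15
  n15 'bcca': b→16
  n16 'bccab': ·  [P4 ends]

Failure links (BFS by depth):
  fail(1) 'a': from fail(0)=0 chase 'a': 0 ⇒ 0;  out=∅∪out(0)=∅
  fail(3) 'c': from fail(0)=0 chase 'c': 0 ⇒ 0;  out=∅∪out(0)=∅
  fail(12) 'b': from fail(0)=0 chase 'b': 0 ⇒ 0;  out={5}∪out(0)={5}
  fail(2) 'ab': from fail(1)=0 chase 'b': 0 ⇒ 12;  out={0}∪out(12)={0,5}
  fail(4) 'cb': from fail(3)=0 chase 'b': 0 ⇒ 12;  out=∅∪out(12)={5}
  fail(8) 'aa': from fail(1)=0 chase 'a': 0 ⇒ 1;  out={2}∪out(1)={2}
  fail(13) 'bc': from fail(12)=0 chase 'c': 0 ⇒ 3;  out=∅∪out(3)=∅
  fail(5) 'cbc': from fail(4)=12 chase 'c': 12 ⇒ 13;  out=∅∪out(13)=∅
  fail(14) 'bcc': from fail(13)=3 chase 'c': 3→0 ⇒ 3;  out=∅∪out(3)=∅
  fail(6) 'cbcb': from fail(5)=13 chase 'b': 13→3 ⇒ 4;  out=∅∪out(4)={5}
  fail(9) 'cbcc': from fail(5)=13 chase 'c': 13 ⇒ 14;  out=∅∪out(14)=∅
  fail(15) 'bcca': from fail(14)=3 chase 'a': 3→0 ⇒ 1;  out=∅∪out(1)=∅
  fail(7) 'cbcbc': from fail(6)=4 chase 'c': 4 ⇒ 5;  out={1}∪out(5)={1}
  fail(10) 'cbcca': from fail(9)=14 chase 'a': 14 ⇒ 15;  out=∅∪out(15)=∅
  fail(16) 'bccab': from fail(15)=1 chase 'b': 1 ⇒ 2;  out={4}∪out(2)={0,4,5}
  fail(11) 'cbccab': from fail(10)=15 chase 'b': 15 ⇒ 16;  out={3}∪out(16)={0,3,4,5}

Run:
i=0 'c': node 0→3
i=1 'a': node 3→1 ·f
i=2 'b': node 1→2  → match P0@[1:2],P5@[2:2]
i=3 'c': node 2→13 ·f
i=4 'a': node 13→1 ·f
i=5 'a': node 1→8  → match P2@[4:5]
i=6 'a': node 8→8 ·f  → match P2@[5:6]
i=7 'a': node 8→8 ·f  → match P2@[6:7]
i=8 'b': node 8→2 ·f  → match P0@[7:8],P5@[8:8]
i=9 'c': node 2→13 ·f
i=10 'b': node 13→4 ·f  → match P5@[10:10]
i=11 'c': node 4→5
i=12 'b': node 5→6  → match P5@[12:12]
i=13 'c': node 6→7  → match P1@[9:13]
i=14 'b': node 7→6 ·f  → match P5@[14:14]
i=15 'a': node 6→1 ·f
i=16 'c': node 1→3 ·f
i=17 'b': node 3→4  → match P5@[17:17]
i=18 'c': node 4→5
i=19 'c': node 5→9
i=20 'a': node 9→10
i=21 'b': node 10→11  → match P0@[20:21],P3@[16:21],P4@[17:21],P5@[21:21]
i=22 'b': node 11→12 ·f  → match P5@[22:22]
i=23 'c': node 12→13
i=24 'c': node 13→14
i=25 'a': node 14→15
i=26 'b': node 15→16  → match P0@[25:26],P4@[22:26],P5@[26:26]
i=27 'a': node 16→1 ·f
i=28 'a': node 1→8  → match P2@[27:28]
i=29 'a': node 8→8 ·f  → match P2@[28:29]
i=30 'b': node 8→2 ·f  → match P0@[29:30],P5@[30:30]
i=31 'a': node 2→1 ·f
i=32 'a': node 1→8  → match P2@[31:32]
i=33 'a': node 8→8 ·f  → match P2@[32:33]
i=34 'a': node 8→8 ·f  → match P2@[33:34]
i=35 'b': node 8→2 ·f  → match P0@[34:35],P5@[35:35]
i=36 'c': node 2→13 ·f
i=37 'c': node 13→14
i=38 'a': node 14→15
i=39 'b': node 15→16  → match P0@[38:39],P4@[35:39],P5@[39:39]
i=40 'c': node 16→13 ·f
i=41 'b': node 13→4 ·f  → match P5@[41:41]
i=42 'c': node 4→5
i=43 'c': node 5→9
i=44 'a': node 9→10
i=45 'b': node 10→11  → match P0@[44:45],P3@[40:45],P4@[41:45],P5@[45:45]
i=46 'a': node 11→1 ·f
i=47 'b': node 1→2  → match P0@[46:47],P5@[47:47]
i=48 'c': node 2→13 ·f
i=49 'b': node 13→4 ·f  → match P5@[49:49]
i=50 'c': node 4→5
i=51 'b': node 5→6  → match P5@[51:51]
i=52 'c': node 6→7  → match P1@[48:52]
i=53 'a': node 7→1 ·f
i=54 'b': node 1→2  → match P0@[53:54],P5@[54:54]
i=55 'c': node 2→13 ·f
i=56 'c': node 13→14
i=57 'a': node 14→15
i=58 'b': node 15→16  → match P0@[57:58],P4@[54:58],P5@[58:58]
i=59 'c': node 16→13 ·f
i=60 'b': node 13→4 ·f  → match P5@[60:60]
i=61 'c': node 4→5
i=62 'b': node 5→6  → match P5@[62:62]
i=63 'c': node 6→7  → match P1@[59:63]
i=64 'c': node 7→9 ·f
i=65 'b': node 9→4 ·f  → match P5@[65:65]
i=66 'c': node 4→5
i=67 'b': node 5→6  → match P5@[67:67]
i=68 'c': node 6→7  → match P1@[64:68]
i=69 'c': node 7→9 ·f
i=70 'a': node 9→10
i=71 'b': node 10→11  → match P0@[70:71],P3@[66:71],P4@[67:71],P5@[71:71]
i=72 'c': node 11→13 ·f
i=73 'b': node 13→4 ·f  → match P5@[73:73]
i=74 'c': node 4→5
i=75 'b': node 5→6  → match P5@[75:75]

Matches: [[2,0],[2,5],[5,2],[6,2],[7,2],[8,0],[8,5],[10,5],[12,5],[13,1],[14,5],[17,5],[21,0],[21,3],[21,4],[21,5],[22,5],[26,0],[26,4],[26,5],[28,2],[29,2],[30,0],[30,5],[32,2],[33,2],[34,2],[35,0],[35,5],[39,0],[39,4],[39,5],[41,5],[45,0],[45,3],[45,4],[45,5],[47,0],[47,5],[49,5],[51,5],[52,1],[54,0],[54,5],[58,0],[58,4],[58,5],[60,5],[62,5],[63,1],[65,5],[67,5],[68,1],[71,0],[71,3],[71,4],[71,5],[73,5],[75,5]]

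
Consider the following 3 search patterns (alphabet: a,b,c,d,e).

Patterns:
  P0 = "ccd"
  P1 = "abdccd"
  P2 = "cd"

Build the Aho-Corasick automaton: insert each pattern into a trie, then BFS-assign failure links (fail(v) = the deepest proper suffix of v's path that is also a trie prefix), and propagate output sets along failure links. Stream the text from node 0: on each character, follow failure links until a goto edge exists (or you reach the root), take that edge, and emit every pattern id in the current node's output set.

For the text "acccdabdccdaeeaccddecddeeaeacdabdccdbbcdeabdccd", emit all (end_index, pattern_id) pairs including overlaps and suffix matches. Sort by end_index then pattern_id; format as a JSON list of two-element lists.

Build automaton:
Trie (insert patterns):
  n0 'ε': a→4 c→1
  n1 'c': c→2 d→10
  n2 'cc': d→3
  n3 'ccd': ·  [P0 ends]
  n4 'a': b→5
  n5 'ab': d→6
  n6 'abd': c→7
  n7 'abdc': c→8
  n8 'abdcc': d→9
  n9 'abdccd': ·  [P1 ends]
  n10 'cd': ·  [P2 ends]

BFS fail/out derivation:
  fail(1) 'c': from fail(0)=0 chase 'c': 0 ⇒ 0;  out=∅∪out(0)=∅
  fail(4) 'a': from fail(0)=0 chase 'a': 0 ⇒ 0;  out=∅∪out(0)=∅
  fail(2) 'cc': from fail(1)=0 chase 'c': 0 ⇒ 1;  out=∅∪out(1)=∅
  fail(5) 'ab': from fail(4)=0 chase 'b': 0 ⇒ 0;  out=∅∪out(0)=∅
  fail(10) 'cd': from fail(1)=0 chase 'd': 0 ⇒ 0;  out={2}∪out(0)={2}
  fail(3) 'ccd': from fail(2)=1 chase 'd': 1 ⇒ 10;  out={0}∪out(10)={0,2}
  fail(6) 'abd': from fail(5)=0 chase 'd': 0 ⇒ 0;  out=∅∪out(0)=∅
  fail(7) 'abdc': from fail(6)=0 chase 'c': 0 ⇒ 1;  out=∅∪out(1)=∅
  fail(8) 'abdcc': from fail(7)=1 chase 'c': 1 ⇒ 2;  out=∅∪out(2)=∅
  fail(9) 'abdccd': from fail(8)=2 chase 'd': 2 ⇒ 3;  out={1}∪out(3)={0,1,2}

Text stream:
[0] read 'a'  n0⇒n4
[1] read 'c'  n4⇒n1 (fail-walked)
[2] read 'c'  n1⇒n2
[3] read 'c'  n2⇒n2 (fail-walked)
[4] read 'd'  n2⇒n3  emit P0@[2:4],P2@[3:4]
[5] read 'a'  n3⇒n4 (fail-walked)
[6] read 'b'  n4⇒n5
[7] read 'd'  n5⇒n6
[8] read 'c'  n6⇒n7
[9] read 'c'  n7⇒n8
[10] read 'd'  n8⇒n9  emit P0@[8:10],P1@[5:10],P2@[9:10]
[11] read 'a'  n9⇒n4 (fail-walked)
[12] read 'e'  n4⇒n0 (fail-walked)
[13] read 'e'  n0⇒n0
[14] read 'a'  n0⇒n4
[15] read 'c'  n4⇒n1 (fail-walked)
[16] read 'c'  n1⇒n2
[17] read 'd'  n2⇒n3  emit P0@[15:17],P2@[16:17]
[18] read 'd'  n3⇒n0 (fail-walked)
[19] read 'e'  n0⇒n0
[20] read 'c'  n0⇒n1
[21] read 'd'  n1⇒n10  emit P2@[20:21]
[22] read 'd'  n10⇒n0 (fail-walked)
[23] read 'e'  n0⇒n0
[24] read 'e'  n0⇒n0
[25] read 'a'  n0⇒n4
[26] read 'e'  n4⇒n0 (fail-walked)
[27] read 'a'  n0⇒n4
[28] read 'c'  n4⇒n1 (fail-walked)
[29] read 'd'  n1⇒n10  emit P2@[28:29]
[30] read 'a'  n10⇒n4 (fail-walked)
[31] read 'b'  n4⇒n5
[32] read 'd'  n5⇒n6
[33] read 'c'  n6⇒n7
[34] read 'c'  n7⇒n8
[35] read 'd'  n8⇒n9  emit P0@[33:35],P1@[30:35],P2@[34:35]
[36] read 'b'  n9⇒n0 (fail-walked)
[37] read 'b'  n0⇒n0
[38] read 'c'  n0⇒n1
[39] read 'd'  n1⇒n10  emit P2@[38:39]
[40] read 'e'  n10⇒n0 (fail-walked)
[41] read 'a'  n0⇒n4
[42] read 'b'  n4⇒n5
[43] read 'd'  n5⇒n6
[44] read 'c'  n6⇒n7
[45] read 'c'  n7⇒n8
[46] read 'd'  n8⇒n9  emit P0@[44:46],P1@[41:46],P2@[45:46]

Matches: [[4,0],[4,2],[10,0],[10,1],[10,2],[17,0],[17,2],[21,2],[29,2],[35,0],[35,1],[35,2],[39,2],[46,0],[46,1],[46,2]]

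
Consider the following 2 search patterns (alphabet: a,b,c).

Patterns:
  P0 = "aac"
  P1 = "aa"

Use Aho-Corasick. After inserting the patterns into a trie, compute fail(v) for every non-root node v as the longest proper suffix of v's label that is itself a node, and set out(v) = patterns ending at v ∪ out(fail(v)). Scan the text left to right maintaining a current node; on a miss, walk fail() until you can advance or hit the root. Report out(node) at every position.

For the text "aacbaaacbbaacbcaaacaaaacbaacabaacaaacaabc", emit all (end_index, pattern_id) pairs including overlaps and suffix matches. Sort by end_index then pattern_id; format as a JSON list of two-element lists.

Build automaton:
Trie nodes:
  0='ε' goto a→1
  1='a' goto a→2
  2='aa' goto c→3  ←P1
  3='aac' goto ·  ←P0

BFS fail/out derivation:
  n1('a'): parent n0 fail=0; on 'a' 0 → fail=0;  out ∅∪∅=∅
  n2('aa'): parent n1 fail=0; on 'a' 0 → fail=1;  out {1}∪∅={1}
  n3('aac'): parent n2 fail=1; on 'c' 1→0 → fail=0;  out {0}∪∅={0}

Scan:
i=0 'a': node 0→1
i=1 'a': node 1→2  → match P1@[0:1]
i=2 'c': node 2→3  → match P0@[0:2]
i=3 'b': node 3→0 (via fail)
i=4 'a': node 0→1
i=5 'a': node 1→2  → match P1@[4:5]
i=6 'a': node 2→2 (via fail)  → match P1@[5:6]
i=7 'c': node 2→3  → match P0@[5:7]
i=8 'b': node 3→0 (via fail)
i=9 'b': node 0→0
i=10 'a': node 0→1
i=11 'a': node 1→2  → match P1@[10:11]
i=12 'c': node 2→3  → match P0@[10:12]
i=13 'b': node 3→0 (via fail)
i=14 'c': node 0→0
i=15 'a': node 0→1
i=16 'a': node 1→2  → match P1@[15:16]
i=17 'a': node 2→2 (via fail)  → match P1@[16:17]
i=18 'c': node 2→3  → match P0@[16:18]
i=19 'a': node 3→1 (via fail)
i=20 'a': node 1→2  → match P1@[19:20]
i=21 'a': node 2→2 (via fail)  → match P1@[20:21]
i=22 'a': node 2→2 (via fail)  → match P1@[21:22]
i=23 'c': node 2→3  → match P0@[21:23]
i=24 'b': node 3→0 (via fail)
i=25 'a': node 0→1
i=26 'a': node 1→2  → match P1@[25:26]
i=27 'c': node 2→3  → match P0@[25:27]
i=28 'a': node 3→1 (via fail)
i=29 'b': node 1→0 (via fail)
i=30 'a': node 0→1
i=31 'a': node 1→2  → match P1@[30:31]
i=32 'c': node 2→3  → match P0@[30:32]
i=33 'a': node 3→1 (via fail)
i=34 'a': node 1→2  → match P1@[33:34]
i=35 'a': node 2→2 (via fail)  → match P1@[34:35]
i=36 'c': node 2→3  → match P0@[34:36]
i=37 'a': node 3→1 (via fail)
i=38 'a': node 1→2  → match P1@[37:38]
i=39 'b': node 2→0 (via fail)
i=40 'c': node 0→0

All matches (sorted): [[1,1],[2,0],[5,1],[6,1],[7,0],[11,1],[12,0],[16,1],[17,1],[18,0],[20,1],[21,1],[22,1],[23,0],[26,1],[27,0],[31,1],[32,0],[34,1],[35,1],[36,0],[38,1]]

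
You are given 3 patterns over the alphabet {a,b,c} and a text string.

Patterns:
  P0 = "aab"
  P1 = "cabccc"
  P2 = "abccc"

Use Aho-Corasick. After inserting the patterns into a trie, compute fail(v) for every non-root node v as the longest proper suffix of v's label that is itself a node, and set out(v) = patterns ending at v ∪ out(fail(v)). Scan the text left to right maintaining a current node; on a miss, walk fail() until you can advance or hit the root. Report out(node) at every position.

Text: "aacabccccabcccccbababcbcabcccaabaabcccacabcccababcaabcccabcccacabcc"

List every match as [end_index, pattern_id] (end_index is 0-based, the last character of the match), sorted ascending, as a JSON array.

Construct AC machine:
Trie nodes:
  n0 'ε': a→1 c→4
  n1 'a': a→2 b→10
  n2 'aa': b→3
  n3 'aab': ·  ←P0
  n4 'c': a→5
  n5 'ca': b→6
  n6 'cab': c→7
  n7 'cabc': c→8
  n8 'cabcc': c→9
  n9 'cabccc': ·  ←P1
  n10 'ab': c→11
  n11 'abc': c→12
  n12 'abcc': c→13
  n13 'abccc': ·  ←P2

Failure links (BFS by depth):
  n1('a'): parent n0 fail=0; on 'a' 0 → fail=0;  out ∅∪∅=∅
  n4('c'): parent n0 fail=0; on 'c' 0 → fail=0;  out ∅∪∅=∅
  n2('aa'): parent n1 fail=0; on 'a' 0 → fail=1;  out ∅∪∅=∅
  n5('ca'): parent n4 fail=0; on 'a' 0 → fail=1;  out ∅∪∅=∅
  n10('ab'): parent n1 fail=0; on 'b' 0 → fail=0;  out ∅∪∅=∅
  n3('aab'): parent n2 fail=1; on 'b' 1 → fail=10;  out {0}∪∅={0}
  n6('cab'): parent n5 fail=1; on 'b' 1 → fail=10;  out ∅∪∅=∅
  n11('abc'): parent n10 fail=0; on 'c' 0 → fail=4;  out ∅∪∅=∅
  n7('cabc'): parent n6 fail=10; on 'c' 10 → fail=11;  out ∅∪∅=∅
  n12('abcc'): parent n11 fail=4; on 'c' 4→0 → fail=4;  out ∅∪∅=∅
  n8('cabcc'): parent n7 fail=11; on 'c' 11 → fail=12;  out ∅∪∅=∅
  n13('abccc'): parent n12 fail=4; on 'c' 4→0 → fail=4;  out {2}∪∅={2}
  n9('cabccc'): parent n8 fail=12; on 'c' 12 → fail=13;  out {1}∪{2}={1,2}

Run:
i=0 'a': node 0→1
i=1 'a': node 1→2
i=2 'c': node 2→4 (fail-walked)
i=3 'a': node 4→5
i=4 'b': node 5→6
i=5 'c': node 6→7
i=6 'c': node 7→8
i=7 'c': node 8→9  emit P1@[2:7],P2@[3:7]
i=8 'c': node 9→4 (fail-walked)
i=9 'a': node 4→5
i=10 'b': node 5→6
i=11 'c': node 6→7
i=12 'c': node 7→8
i=13 'c': node 8→9  emit P1@[8:13],P2@[9:13]
i=14 'c': node 9→4 (fail-walked)
i=15 'c': node 4→4 (fail-walked)
i=16 'b': node 4→0 (fail-walked)
i=17 'a': node 0→1
i=18 'b': node 1→10
i=19 'a': node 10→1 (fail-walked)
i=20 'b': node 1→10
i=21 'c': node 10→11
i=22 'b': node 11→0 (fail-walked)
i=23 'c': node 0→4
i=24 'a': node 4→5
i=25 'b': node 5→6
i=26 'c': node 6→7
i=27 'c': node 7→8
i=28 'c': node 8→9  emit P1@[23:28],P2@[24:28]
i=29 'a': node 9→5 (fail-walked)
i=30 'a': node 5→2 (fail-walked)
i=31 'b': node 2→3  emit P0@[29:31]
i=32 'a': node 3→1 (fail-walked)
i=33 'a': node 1→2
i=34 'b': node 2→3  emit P0@[32:34]
i=35 'c': node 3→11 (fail-walked)
i=36 'c': node 11→12
i=37 'c': node 12→13  emit P2@[33:37]
i=38 'a': node 13→5 (fail-walked)
i=39 'c': node 5→4 (fail-walked)
i=40 'a': node 4→5
i=41 'b': node 5→6
i=42 'c': node 6→7
i=43 'c': node 7→8
i=44 'c': node 8→9  emit P1@[39:44],P2@[40:44]
i=45 'a': node 9→5 (fail-walked)
i=46 'b': node 5→6
i=47 'a': node 6→1 (fail-walked)
i=48 'b': node 1→10
i=49 'c': node 10→11
i=50 'a': node 11→5 (fail-walked)
i=51 'a': node 5→2 (fail-walked)
i=52 'b': node 2→3  emit P0@[50:52]
i=53 'c': node 3→11 (fail-walked)
i=54 'c': node 11→12
i=55 'c': node 12→13  emit P2@[51:55]
i=56 'a': node 13→5 (fail-walked)
i=57 'b': node 5→6
i=58 'c': node 6→7
i=59 'c': node 7→8
i=60 'c': node 8→9  emit P1@[55:60],P2@[56:60]
i=61 'a': node 9→5 (fail-walked)
i=62 'c': node 5→4 (fail-walked)
i=63 'a': node 4→5
i=64 'b': node 5→6
i=65 'c': node 6→7
i=66 'c': node 7→8

Result: [[7,1],[7,2],[13,1],[13,2],[28,1],[28,2],[31,0],[34,0],[37,2],[44,1],[44,2],[52,0],[55,2],[60,1],[60,2]]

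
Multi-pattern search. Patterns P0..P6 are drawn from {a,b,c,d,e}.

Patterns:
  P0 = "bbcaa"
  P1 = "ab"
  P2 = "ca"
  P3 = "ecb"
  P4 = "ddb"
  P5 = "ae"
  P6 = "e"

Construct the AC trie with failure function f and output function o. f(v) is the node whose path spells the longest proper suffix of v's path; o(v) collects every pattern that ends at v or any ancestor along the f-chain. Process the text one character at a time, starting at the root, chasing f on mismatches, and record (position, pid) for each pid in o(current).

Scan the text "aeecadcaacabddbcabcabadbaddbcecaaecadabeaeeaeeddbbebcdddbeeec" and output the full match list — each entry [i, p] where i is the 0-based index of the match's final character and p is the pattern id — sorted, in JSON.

Build:
Trie nodes:
  n0 'ε': a→6 b→1 c→8 d→13 e→10
  n1 'b': b→2
  n2 'bb': c→3
  n3 'bbc': a→4
  n4 'bbca': a→5
  n5 'bbcaa': ·  [P0 ends]
  n6 'a': b→7 e→16
  n7 'ab': ·  [P1 ends]
  n8 'c': a→9
  n9 'ca': ·  [P2 ends]
  n10 'e': c→11  [P6 ends]
  n11 'ec': b→12
  n12 'ecb': ·  [P3 ends]
  n13 'd': d→14
  n14 'dd': b→15
  n15 'ddb': ·  [P4 ends]
  n16 'ae': ·  [P5 ends]

BFS fail/out derivation:
  n1('b'): parent n0 fail=0; on 'b' 0 → fail=0;  out ∅∪∅=∅
  n6('a'): parent n0 fail=0; on 'a' 0 → fail=0;  out ∅∪∅=∅
  n8('c'): parent n0 fail=0; on 'c' 0 → fail=0;  out ∅∪∅=∅
  n10('e'): parent n0 fail=0; on 'e' 0 → fail=0;  out {6}∪∅={6}
  n13('d'): parent n0 fail=0; on 'd' 0 → fail=0;  out ∅∪∅=∅
  n2('bb'): parent n1 fail=0; on 'b' 0 → fail=1;  out ∅∪∅=∅
  n7('ab'): parent n6 fail=0; on 'b' 0 → fail=1;  out {1}∪∅={1}
  n9('ca'): parent n8 fail=0; on 'a' 0 → fail=6;  out {2}∪∅={2}
  n11('ec'): parent n10 fail=0; on 'c' 0 → fail=8;  out ∅∪∅=∅
  n14('dd'): parent n13 fail=0; on 'd' 0 → fail=13;  out ∅∪∅=∅
  n16('ae'): parent n6 fail=0; on 'e' 0 → fail=10;  out {5}∪{6}={5,6}
  n3('bbc'): parent n2 fail=1; on 'c' 1→0 → fail=8;  out ∅∪∅=∅
  n12('ecb'): parent n11 fail=8; on 'b' 8→0 → fail=1;  out {3}∪∅={3}
  n15('ddb'): parent n14 fail=13; on 'b' 13→0 → fail=1;  out {4}∪∅={4}
  n4('bbca'): parent n3 fail=8; on 'a' 8 → fail=9;  out ∅∪{2}={2}
  n5('bbcaa'): parent n4 fail=9; on 'a' 9→6→0 → fail=6;  out {0}∪∅={0}

Run:
pos 0 'a': at 6
pos 1 'e': at 16  → match P5@[0:1],P6@[1:1]
pos 2 'e': at 10 (fail-walked)  → match P6@[2:2]
pos 3 'c': at 11
pos 4 'a': at 9 (fail-walked)  → match P2@[3:4]
pos 5 'd': at 13 (fail-walked)
pos 6 'c': at 8 (fail-walked)
pos 7 'a': at 9  → match P2@[6:7]
pos 8 'a': at 6 (fail-walked)
pos 9 'c': at 8 (fail-walked)
pos 10 'a': at 9  → match P2@[9:10]
pos 11 'b': at 7 (fail-walked)  → match P1@[10:11]
pos 12 'd': at 13 (fail-walked)
pos 13 'd': at 14
pos 14 'b': at 15  → match P4@[12:14]
pos 15 'c': at 8 (fail-walked)
pos 16 'a': at 9  → match P2@[15:16]
pos 17 'b': at 7 (fail-walked)  → match P1@[16:17]
pos 18 'c': at 8 (fail-walked)
pos 19 'a': at 9  → match P2@[18:19]
pos 20 'b': at 7 (fail-walked)  → match P1@[19:20]
pos 21 'a': at 6 (fail-walked)
pos 22 'd': at 13 (fail-walked)
pos 23 'b': at 1 (fail-walked)
pos 24 'a': at 6 (fail-walked)
pos 25 'd': at 13 (fail-walked)
pos 26 'd': at 14
pos 27 'b': at 15  → match P4@[25:27]
pos 28 'c': at 8 (fail-walked)
pos 29 'e': at 10 (fail-walked)  → match P6@[29:29]
pos 30 'c': at 11
pos 31 'a': at 9 (fail-walked)  → match P2@[30:31]
pos 32 'a': at 6 (fail-walked)
pos 33 'e': at 16  → match P5@[32:33],P6@[33:33]
pos 34 'c': at 11 (fail-walked)
pos 35 'a': at 9 (fail-walked)  → match P2@[34:35]
pos 36 'd': at 13 (fail-walked)
pos 37 'a': at 6 (fail-walked)
pos 38 'b': at 7  → match P1@[37:38]
pos 39 'e': at 10 (fail-walked)  → match P6@[39:39]
pos 40 'a': at 6 (fail-walked)
pos 41 'e': at 16  → match P5@[40:41],P6@[41:41]
pos 42 'e': at 10 (fail-walked)  → match P6@[42:42]
pos 43 'a': at 6 (fail-walked)
pos 44 'e': at 16  → match P5@[43:44],P6@[44:44]
pos 45 'e': at 10 (fail-walked)  → match P6@[45:45]
pos 46 'd': at 13 (fail-walked)
pos 47 'd': at 14
pos 48 'b': at 15  → match P4@[46:48]
pos 49 'b': at 2 (fail-walked)
pos 50 'e': at 10 (fail-walked)  → match P6@[50:50]
pos 51 'b': at 1 (fail-walked)
pos 52 'c': at 8 (fail-walked)
pos 53 'd': at 13 (fail-walked)
pos 54 'd': at 14
pos 55 'd': at 14 (fail-walked)
pos 56 'b': at 15  → match P4@[54:56]
pos 57 'e': at 10 (fail-walked)  → match P6@[57:57]
pos 58 'e': at 10 (fail-walked)  → match P6@[58:58]
pos 59 'e': at 10 (fail-walked)  → match P6@[59:59]
pos 60 'c': at 11

Matches: [[1,5],[1,6],[2,6],[4,2],[7,2],[10,2],[11,1],[14,4],[16,2],[17,1],[19,2],[20,1],[27,4],[29,6],[31,2],[33,5],[33,6],[35,2],[38,1],[39,6],[41,5],[41,6],[42,6],[44,5],[44,6],[45,6],[48,4],[50,6],[56,4],[57,6],[58,6],[59,6]]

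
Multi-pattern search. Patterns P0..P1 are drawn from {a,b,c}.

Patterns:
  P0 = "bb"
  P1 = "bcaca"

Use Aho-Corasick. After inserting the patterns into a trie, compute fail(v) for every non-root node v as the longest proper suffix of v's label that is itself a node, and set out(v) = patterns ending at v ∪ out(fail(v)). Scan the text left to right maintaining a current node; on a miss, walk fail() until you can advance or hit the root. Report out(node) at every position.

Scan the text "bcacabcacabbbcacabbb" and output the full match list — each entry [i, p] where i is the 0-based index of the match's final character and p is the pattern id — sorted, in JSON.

Build automaton:
Trie nodes:
  n0 'ε': b→1
  n1 'b': b→2 c→3
  n2 'bb': ·  [P0 ends]
  n3 'bc': a→4
  n4 'bca': c→5
  n5 'bcac': a→6
  n6 'bcaca': ·  [P1 ends]

BFS fail/out derivation:
  fail(1) 'b': from fail(0)=0 chase 'b': 0 ⇒ 0;  out=∅∪out(0)=∅
  fail(2) 'bb': from fail(1)=0 chase 'b': 0 ⇒ 1;  out={0}∪out(1)={0}
  fail(3) 'bc': from fail(1)=0 chase 'c': 0 ⇒ 0;  out=∅∪out(0)=∅
  fail(4) 'bca': from fail(3)=0 chase 'a': 0 ⇒ 0;  out=∅∪out(0)=∅
  fail(5) 'bcac': from fail(4)=0 chase 'c': 0 ⇒ 0;  out=∅∪out(0)=∅
  fail(6) 'bcaca': from fail(5)=0 chase 'a': 0 ⇒ 0;  out={1}∪out(0)={1}

Scan:
[0] read 'b'  n0⇒n1
[1] read 'c'  n1⇒n3
[2] read 'a'  n3⇒n4
[3] read 'c'  n4⇒n5
[4] read 'a'  n5⇒n6  emit P1@[0:4]
[5] read 'b'  n6⇒n1 ·f
[6] read 'c'  n1⇒n3
[7] read 'a'  n3⇒n4
[8] read 'c'  n4⇒n5
[9] read 'a'  n5⇒n6  emit P1@[5:9]
[10] read 'b'  n6⇒n1 ·f
[11] read 'b'  n1⇒n2  emit P0@[10:11]
[12] read 'b'  n2⇒n2 ·f  emit P0@[11:12]
[13] read 'c'  n2⇒n3 ·f
[14] read 'a'  n3⇒n4
[15] read 'c'  n4⇒n5
[16] read 'a'  n5⇒n6  emit P1@[12:16]
[17] read 'b'  n6⇒n1 ·f
[18] read 'b'  n1⇒n2  emit P0@[17:18]
[19] read 'b'  n2⇒n2 ·f  emit P0@[18:19]

Matches: [[4,1],[9,1],[11,0],[12,0],[16,1],[18,0],[19,0]]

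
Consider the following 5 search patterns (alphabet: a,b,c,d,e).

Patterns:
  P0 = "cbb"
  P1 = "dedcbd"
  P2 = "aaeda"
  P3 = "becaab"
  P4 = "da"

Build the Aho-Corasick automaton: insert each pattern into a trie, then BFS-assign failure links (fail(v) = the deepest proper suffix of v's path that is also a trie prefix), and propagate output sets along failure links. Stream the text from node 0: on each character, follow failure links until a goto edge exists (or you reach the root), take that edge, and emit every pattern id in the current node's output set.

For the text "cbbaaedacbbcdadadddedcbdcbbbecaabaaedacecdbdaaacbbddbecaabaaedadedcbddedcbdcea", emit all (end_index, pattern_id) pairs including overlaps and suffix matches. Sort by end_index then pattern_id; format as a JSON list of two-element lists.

Build:
Trie (insert patterns):
  n0 'ε': a→10 b→15 c→1 d→4
  n1 'c': b→2
  n2 'cb': b→3
  n3 'cbb': ·  [P0 ends]
  n4 'd': a→21 e→5
  n5 'de': d→6
  n6 'ded': c→7
  n7 'dedc': b→8
  n8 'dedcb': d→9
  n9 'dedcbd': ·  [P1 ends]
  n10 'a': a→11
  n11 'aa': e→12
  n12 'aae': d→13
  n13 'aaed': a→14
  n14 'aaeda': ·  [P2 ends]
  n15 'b': e→16
  n16 'be': c→17
  n17 'bec': a→18
  n18 'beca': a→19
  n19 'becaa': b→20
  n20 'becaab': ·  [P3 ends]
  n21 'da': ·  [P4 ends]

Failure links (BFS by depth):
  n1('c'): parent n0 fail=0; on 'c' 0 → fail=0;  out ∅∪∅=∅
  n4('d'): parent n0 fail=0; on 'd' 0 → fail=0;  out ∅∪∅=∅
  n10('a'): parent n0 fail=0; on 'a' 0 → fail=0;  out ∅∪∅=∅
  n15('b'): parent n0 fail=0; on 'b' 0 → fail=0;  out ∅∪∅=∅
  n2('cb'): parent n1 fail=0; on 'b' 0 → fail=15;  out ∅∪∅=∅
  n5('de'): parent n4 fail=0; on 'e' 0 → fail=0;  out ∅∪∅=∅
  n11('aa'): parent n10 fail=0; on 'a' 0 → fail=10;  out ∅∪∅=∅
  n16('be'): parent n15 fail=0; on 'e' 0 → fail=0;  out ∅∪∅=∅
  n21('da'): parent n4 fail=0; on 'a' 0 → fail=10;  out {4}∪∅={4}
  n3('cbb'): parent n2 fail=15; on 'b' 15→0 → fail=15;  out {0}∪∅={0}
  n6('ded'): parent n5 fail=0; on 'd' 0 → fail=4;  out ∅∪∅=∅
  n12('aae'): parent n11 fail=10; on 'e' 10→0 → fail=0;  out ∅∪∅=∅
  n17('bec'): parent n16 fail=0; on 'c' 0 → fail=1;  out ∅∪∅=∅
  n7('dedc'): parent n6 fail=4; on 'c' 4→0 → fail=1;  out ∅∪∅=∅
  n13('aaed'): parent n12 fail=0; on 'd' 0 → fail=4;  out ∅∪∅=∅
  n18('beca'): parent n17 fail=1; on 'a' 1→0 → fail=10;  out ∅∪∅=∅
  n8('dedcb'): parent n7 fail=1; on 'b' 1 → fail=2;  out ∅∪∅=∅
  n14('aaeda'): parent n13 fail=4; on 'a' 4 → fail=21;  out {2}∪{4}={2,4}
  n19('becaa'): parent n18 fail=10; on 'a' 10 → fail=11;  out ∅∪∅=∅
  n9('dedcbd'): parent n8 fail=2; on 'd' 2→15→0 → fail=4;  out {1}∪∅={1}
  n20('becaab'): parent n19 fail=11; on 'b' 11→10→0 → fail=15;  out {3}∪∅={3}

Scan:
i=0 'c': node 0→1
i=1 'b': node 1→2
i=2 'b': node 2→3  emit P0@[0:2]
i=3 'a': node 3→10 (fail-walked)
i=4 'a': node 10→11
i=5 'e': node 11→12
i=6 'd': node 12→13
i=7 'a': node 13→14  emit P2@[3:7],P4@[6:7]
i=8 'c': node 14→1 (fail-walked)
i=9 'b': node 1→2
i=10 'b': node 2→3  emit P0@[8:10]
i=11 'c': node 3→1 (fail-walked)
i=12 'd': node 1→4 (fail-walked)
i=13 'a': node 4→21  emit P4@[12:13]
i=14 'd': node 21→4 (fail-walked)
i=15 'a': node 4→21  emit P4@[14:15]
i=16 'd': node 21→4 (fail-walked)
i=17 'd': node 4→4 (fail-walked)
i=18 'd': node 4→4 (fail-walked)
i=19 'e': node 4→5
i=20 'd': node 5→6
i=21 'c': node 6→7
i=22 'b': node 7→8
i=23 'd': node 8→9  emit P1@[18:23]
i=24 'c': node 9→1 (fail-walked)
i=25 'b': node 1→2
i=26 'b': node 2→3  emit P0@[24:26]
i=27 'b': node 3→15 (fail-walked)
i=28 'e': node 15→16
i=29 'c': node 16→17
i=30 'a': node 17→18
i=31 'a': node 18→19
i=32 'b': node 19→20  emit P3@[27:32]
i=33 'a': node 20→10 (fail-walked)
i=34 'a': node 10→11
i=35 'e': node 11→12
i=36 'd': node 12→13
i=37 'a': node 13→14  emit P2@[33:37],P4@[36:37]
i=38 'c': node 14→1 (fail-walked)
i=39 'e': node 1→0 (fail-walked)
i=40 'c': node 0→1
i=41 'd': node 1→4 (fail-walked)
i=42 'b': node 4→15 (fail-walked)
i=43 'd': node 15→4 (fail-walked)
i=44 'a': node 4→21  emit P4@[43:44]
i=45 'a': node 21→11 (fail-walked)
i=46 'a': node 11→11 (fail-walked)
i=47 'c': node 11→1 (fail-walked)
i=48 'b': node 1→2
i=49 'b': node 2→3  emit P0@[47:49]
i=50 'd': node 3→4 (fail-walked)
i=51 'd': node 4→4 (fail-walked)
i=52 'b': node 4→15 (fail-walked)
i=53 'e': node 15→16
i=54 'c': node 16→17
i=55 'a': node 17→18
i=56 'a': node 18→19
i=57 'b': node 19→20  emit P3@[52:57]
i=58 'a': node 20→10 (fail-walked)
i=59 'a': node 10→11
i=60 'e': node 11→12
i=61 'd': node 12→13
i=62 'a': node 13→14  emit P2@[58:62],P4@[61:62]
i=63 'd': node 14→4 (fail-walked)
i=64 'e': node 4→5
i=65 'd': node 5→6
i=66 'c': node 6→7
i=67 'b': node 7→8
i=68 'd': node 8→9  emit P1@[63:68]
i=69 'd': node 9→4 (fail-walked)
i=70 'e': node 4→5
i=71 'd': node 5→6
i=72 'c': node 6→7
i=73 'b': node 7→8
i=74 'd': node 8→9  emit P1@[69:74]
i=75 'c': node 9→1 (fail-walked)
i=76 'e': node 1→0 (fail-walked)
i=77 'a': node 0→10

All matches (sorted): [[2,0],[7,2],[7,4],[10,0],[13,4],[15,4],[23,1],[26,0],[32,3],[37,2],[37,4],[44,4],[49,0],[57,3],[62,2],[62,4],[68,1],[74,1]]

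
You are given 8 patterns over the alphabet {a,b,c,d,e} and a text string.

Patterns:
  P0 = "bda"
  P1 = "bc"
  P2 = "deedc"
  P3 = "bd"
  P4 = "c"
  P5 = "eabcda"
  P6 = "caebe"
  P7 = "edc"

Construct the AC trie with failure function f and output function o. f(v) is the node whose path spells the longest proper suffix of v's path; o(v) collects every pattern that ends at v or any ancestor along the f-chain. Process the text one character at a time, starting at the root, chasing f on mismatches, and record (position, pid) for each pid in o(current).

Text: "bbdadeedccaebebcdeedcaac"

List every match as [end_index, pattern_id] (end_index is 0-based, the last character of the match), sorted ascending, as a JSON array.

Construct AC machine:
Trie (insert patterns):
  n0 'ε': b→1 c→10 d→5 e→11
  n1 'b': c→4 d→2
  n2 'bd': a→3  [P3 ends]
  n3 'bda': ·  [P0 ends]
  n4 'bc': ·  [P1 ends]
  n5 'd': e→6
  n6 'de': e→7
  n7 'dee': d→8
  n8 'deed': c→9
  n9 'deedc': ·  [P2 ends]
  n10 'c': a→17  [P4 ends]
  n11 'e': a→12 d→21
  n12 'ea': b→13
  n13 'eab': c→14
  n14 'eabc': d→15
  n15 'eabcd': a→16
  n16 'eabcda': ·  [P5 ends]
  n17 'ca': e→18
  n18 'cae': b→19
  n19 'caeb': e→20
  n20 'caebe': ·  [P6 ends]
  n21 'ed': c→22
  n22 'edc': ·  [P7 ends]

Failure links (BFS by depth):
  fail(1) 'b': from fail(0)=0 chase 'b': 0 ⇒ 0;  out=∅∪out(0)=∅
  fail(5) 'd': from fail(0)=0 chase 'd': 0 ⇒ 0;  out=∅∪out(0)=∅
  fail(10) 'c': from fail(0)=0 chase 'c': 0 ⇒ 0;  out={4}∪out(0)={4}
  fail(11) 'e': from fail(0)=0 chase 'e': 0 ⇒ 0;  out=∅∪out(0)=∅
  fail(2) 'bd': from fail(1)=0 chase 'd': 0 ⇒ 5;  out={3}∪out(5)={3}
  fail(4) 'bc': from fail(1)=0 chase 'c': 0 ⇒ 10;  out={1}∪out(10)={1,4}
  fail(6) 'de': from fail(5)=0 chase 'e': 0 ⇒ 11;  out=∅∪out(11)=∅
  fail(12) 'ea': from fail(11)=0 chase 'a': 0 ⇒ 0;  out=∅∪out(0)=∅
  fail(17) 'ca': from fail(10)=0 chase 'a': 0 ⇒ 0;  out=∅∪out(0)=∅
  fail(21) 'ed': from fail(11)=0 chase 'd': 0 ⇒ 5;  out=∅∪out(5)=∅
  fail(3) 'bda': from fail(2)=5 chase 'a': 5→0 ⇒ 0;  out={0}∪out(0)={0}
  fail(7) 'dee': from fail(6)=11 chase 'e': 11→0 ⇒ 11;  out=∅∪out(11)=∅
  fail(13) 'eab': from fail(12)=0 chase 'b': 0 ⇒ 1;  out=∅∪out(1)=∅
  fail(18) 'cae': from fail(17)=0 chase 'e': 0 ⇒ 11;  out=∅∪out(11)=∅
  fail(22) 'edc': from fail(21)=5 chase 'c': 5→0 ⇒ 10;  out={7}∪out(10)={4,7}
  fail(8) 'deed': from fail(7)=11 chase 'd': 11 ⇒ 21;  out=∅∪out(21)=∅
  fail(14) 'eabc': from fail(13)=1 chase 'c': 1 ⇒ 4;  out=∅∪out(4)={1,4}
  fail(19) 'caeb': from fail(18)=11 chase 'b': 11→0 ⇒ 1;  out=∅∪out(1)=∅
  fail(9) 'deedc': from fail(8)=21 chase 'c': 21 ⇒ 22;  out={2}∪out(22)={2,4,7}
  fail(15) 'eabcd': from fail(14)=4 chase 'd': 4→10→0 ⇒ 5;  out=∅∪out(5)=∅
  fail(20) 'caebe': from fail(19)=1 chase 'e': 1→0 ⇒ 11;  out={6}∪out(11)={6}
  fail(16) 'eabcda': from fail(15)=5 chase 'a': 5→0 ⇒ 0;  out={5}∪out(0)={5}

Scan:
pos 0 'b': at 1
pos 1 'b': at 1 (via fail)
pos 2 'd': at 2  emit P3@[1:2]
pos 3 'a': at 3  emit P0@[1:3]
pos 4 'd': at 5 (via fail)
pos 5 'e': at 6
pos 6 'e': at 7
pos 7 'd': at 8
pos 8 'c': at 9  emit P2@[4:8],P4@[8:8],P7@[6:8]
pos 9 'c': at 10 (via fail)  emit P4@[9:9]
pos 10 'a': at 17
pos 11 'e': at 18
pos 12 'b': at 19
pos 13 'e': at 20  emit P6@[9:13]
pos 14 'b': at 1 (via fail)
pos 15 'c': at 4  emit P1@[14:15],P4@[15:15]
pos 16 'd': at 5 (via fail)
pos 17 'e': at 6
pos 18 'e': at 7
pos 19 'd': at 8
pos 20 'c': at 9  emit P2@[16:20],P4@[20:20],P7@[18:20]
pos 21 'a': at 17 (via fail)
pos 22 'a': at 0 (via fail)
pos 23 'c': at 10  emit P4@[23:23]

Result: [[2,3],[3,0],[8,2],[8,4],[8,7],[9,4],[13,6],[15,1],[15,4],[20,2],[20,4],[20,7],[23,4]]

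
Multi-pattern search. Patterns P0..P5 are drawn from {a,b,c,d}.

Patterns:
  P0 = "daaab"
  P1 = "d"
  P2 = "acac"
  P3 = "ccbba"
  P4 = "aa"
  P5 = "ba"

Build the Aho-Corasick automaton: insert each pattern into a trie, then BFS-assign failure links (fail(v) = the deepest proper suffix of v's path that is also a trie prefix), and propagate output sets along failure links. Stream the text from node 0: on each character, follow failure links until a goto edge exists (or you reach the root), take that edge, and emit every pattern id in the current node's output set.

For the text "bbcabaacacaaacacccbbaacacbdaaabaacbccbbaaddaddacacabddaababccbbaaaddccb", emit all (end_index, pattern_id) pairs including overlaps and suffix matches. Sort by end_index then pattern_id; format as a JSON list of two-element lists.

Build automaton:
Trie nodes:
  0='ε' goto a→6 b→16 c→10 d→1
  1='d' goto a→2  ←P1
  2='da' goto a→3
  3='daa' goto a→4
  4='daaa' goto b→5
  5='daaab' goto ·  ←P0
  6='a' goto a→15 c→7
  7='ac' goto a→8
  8='aca' goto c→9
  9='acac' goto ·  ←P2
  10='c' goto c→11
  11='cc' goto b→12
  12='ccb' goto b→13
  13='ccbb' goto a→14
  14='ccbba' goto ·  ←P3
  15='aa' goto ·  ←P4
  16='b' goto a→17
  17='ba' goto ·  ←P5

Failure links (BFS by depth):
  fail(1) 'd': from fail(0)=0 chase 'd': 0 ⇒ 0;  out={1}∪out(0)={1}
  fail(6) 'a': from fail(0)=0 chase 'a': 0 ⇒ 0;  out=∅∪out(0)=∅
  fail(10) 'c': from fail(0)=0 chase 'c': 0 ⇒ 0;  out=∅∪out(0)=∅
  fail(16) 'b': from fail(0)=0 chase 'b': 0 ⇒ 0;  out=∅∪out(0)=∅
  fail(2) 'da': from fail(1)=0 chase 'a': 0 ⇒ 6;  out=∅∪out(6)=∅
  fail(7) 'ac': from fail(6)=0 chase 'c': 0 ⇒ 10;  out=∅∪out(10)=∅
  fail(11) 'cc': from fail(10)=0 chase 'c': 0 ⇒ 10;  out=∅∪out(10)=∅
  fail(15) 'aa': from fail(6)=0 chase 'a': 0 ⇒ 6;  out={4}∪out(6)={4}
  fail(17) 'ba': from fail(16)=0 chase 'a': 0 ⇒ 6;  out={5}∪out(6)={5}
  fail(3) 'daa': from fail(2)=6 chase 'a': 6 ⇒ 15;  out=∅∪out(15)={4}
  fail(8) 'aca': from fail(7)=10 chase 'a': 10→0 ⇒ 6;  out=∅∪out(6)=∅
  fail(12) 'ccb': from fail(11)=10 chase 'b': 10→0 ⇒ 16;  out=∅∪out(16)=∅
  fail(4) 'daaa': from fail(3)=15 chase 'a': 15→6 ⇒ 15;  out=∅∪out(15)={4}
  fail(9) 'acac': from fail(8)=6 chase 'c': 6 ⇒ 7;  out={2}∪out(7)={2}
  fail(13) 'ccbb': from fail(12)=16 chase 'b': 16→0 ⇒ 16;  out=∅∪out(16)=∅
  fail(5) 'daaab': from fail(4)=15 chase 'b': 15→6→0 ⇒ 16;  out={0}∪out(16)={0}
  fail(14) 'ccbba': from fail(13)=16 chase 'a': 16 ⇒ 17;  out={3}∪out(17)={3,5}

Text stream:
i=0 'b': node 0→16
i=1 'b': node 16→16 ·f
i=2 'c': node 16→10 ·f
i=3 'a': node 10→6 ·f
i=4 'b': node 6→16 ·f
i=5 'a': node 16→17  ** P5@[4:5]
i=6 'a': node 17→15 ·f  ** P4@[5:6]
i=7 'c': node 15→7 ·f
i=8 'a': node 7→8
i=9 'c': node 8→9  ** P2@[6:9]
i=10 'a': node 9→8 ·f
i=11 'a': node 8→15 ·f  ** P4@[10:11]
i=12 'a': node 15→15 ·f  ** P4@[11:12]
i=13 'c': node 15→7 ·f
i=14 'a': node 7→8
i=15 'c': node 8→9  ** P2@[12:15]
i=16 'c': node 9→11 ·f
i=17 'c': node 11→11 ·f
i=18 'b': node 11→12
i=19 'b': node 12→13
i=20 'a': node 13→14  ** P3@[16:20],P5@[19:20]
i=21 'a': node 14→15 ·f  ** P4@[20:21]
i=22 'c': node 15→7 ·f
i=23 'a': node 7→8
i=24 'c': node 8→9  ** P2@[21:24]
i=25 'b': node 9→16 ·f
i=26 'd': node 16→1 ·f  ** P1@[26:26]
i=27 'a': node 1→2
i=28 'a': node 2→3  ** P4@[27:28]
i=29 'a': node 3→4  ** P4@[28:29]
i=30 'b': node 4→5  ** P0@[26:30]
i=31 'a': node 5→17 ·f  ** P5@[30:31]
i=32 'a': node 17→15 ·f  ** P4@[31:32]
i=33 'c': node 15→7 ·f
i=34 'b': node 7→16 ·f
i=35 'c': node 16→10 ·f
i=36 'c': node 10→11
i=37 'b': node 11→12
i=38 'b': node 12→13
i=39 'a': node 13→14  ** P3@[35:39],P5@[38:39]
i=40 'a': node 14→15 ·f  ** P4@[39:40]
i=41 'd': node 15→1 ·f  ** P1@[41:41]
i=42 'd': node 1→1 ·f  ** P1@[42:42]
i=43 'a': node 1→2
i=44 'd': node 2→1 ·f  ** P1@[44:44]
i=45 'd': node 1→1 ·f  ** P1@[45:45]
i=46 'a': node 1→2
i=47 'c': node 2→7 ·f
i=48 'a': node 7→8
i=49 'c': node 8→9  ** P2@[46:49]
i=50 'a': node 9→8 ·f
i=51 'b': node 8→16 ·f
i=52 'd': node 16→1 ·f  ** P1@[52:52]
i=53 'd': node 1→1 ·f  ** P1@[53:53]
i=54 'a': node 1→2
i=55 'a': node 2→3  ** P4@[54:55]
i=56 'b': node 3→16 ·f
i=57 'a': node 16→17  ** P5@[56:57]
i=58 'b': node 17→16 ·f
i=59 'c': node 16→10 ·f
i=60 'c': node 10→11
i=61 'b': node 11→12
i=62 'b': node 12→13
i=63 'a': node 13→14  ** P3@[59:63],P5@[62:63]
i=64 'a': node 14→15 ·f  ** P4@[63:64]
i=65 'a': node 15→15 ·f  ** P4@[64:65]
i=66 'd': node 15→1 ·f  ** P1@[66:66]
i=67 'd': node 1→1 ·f  ** P1@[67:67]
i=68 'c': node 1→10 ·f
i=69 'c': node 10→11
i=70 'b': node 11→12

Matches: [[5,5],[6,4],[9,2],[11,4],[12,4],[15,2],[20,3],[20,5],[21,4],[24,2],[26,1],[28,4],[29,4],[30,0],[31,5],[32,4],[39,3],[39,5],[40,4],[41,1],[42,1],[44,1],[45,1],[49,2],[52,1],[53,1],[55,4],[57,5],[63,3],[63,5],[64,4],[65,4],[66,1],[67,1]]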